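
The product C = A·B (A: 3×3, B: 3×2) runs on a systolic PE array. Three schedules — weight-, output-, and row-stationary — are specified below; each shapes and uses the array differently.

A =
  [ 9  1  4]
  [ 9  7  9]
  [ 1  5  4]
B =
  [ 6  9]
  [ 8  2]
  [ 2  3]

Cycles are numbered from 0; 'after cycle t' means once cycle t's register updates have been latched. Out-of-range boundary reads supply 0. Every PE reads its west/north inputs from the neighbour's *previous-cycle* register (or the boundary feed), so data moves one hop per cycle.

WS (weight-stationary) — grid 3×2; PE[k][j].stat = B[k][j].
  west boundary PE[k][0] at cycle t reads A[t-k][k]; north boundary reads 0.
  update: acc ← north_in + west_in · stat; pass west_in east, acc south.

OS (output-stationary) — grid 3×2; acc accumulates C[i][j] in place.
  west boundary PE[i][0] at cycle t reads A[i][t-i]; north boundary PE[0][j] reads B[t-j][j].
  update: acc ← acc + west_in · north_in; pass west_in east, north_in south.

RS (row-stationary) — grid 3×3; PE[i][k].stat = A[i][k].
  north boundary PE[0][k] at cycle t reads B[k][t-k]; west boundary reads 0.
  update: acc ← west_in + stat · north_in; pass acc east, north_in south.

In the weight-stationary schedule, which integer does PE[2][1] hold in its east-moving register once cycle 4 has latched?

register = 9

WS (3×2). Following PE[2][1] plus its west/north inputs:
  @0  [1,1]  acc 0  |  →0  ↓0
  @0  [2,0]  acc 0  |  →0  ↓0
  @0  [2,1]  acc 0  |  →0  ↓0
  @1  [1,1]  acc 0  |  →0  ↓0
  @1  [2,0]  acc 0  |  →0  ↓0
  @1  [2,1]  acc 0  |  →0  ↓0
  @2  [1,1]  acc 83  |  →1  ↓83
  @2  [2,0]  acc 70  |  →4  ↓70
  @2  [2,1]  acc 0  |  →0  ↓0
  @3  [1,1]  acc 95  |  →7  ↓95
  @3  [2,0]  acc 128  |  →9  ↓128
  @3  [2,1]  acc 95  |  →4  ↓95
  @4  [1,1]  acc 19  |  →5  ↓19
  @4  [2,0]  acc 54  |  →4  ↓54
  @4  [2,1]  acc 122  |  →9  ↓122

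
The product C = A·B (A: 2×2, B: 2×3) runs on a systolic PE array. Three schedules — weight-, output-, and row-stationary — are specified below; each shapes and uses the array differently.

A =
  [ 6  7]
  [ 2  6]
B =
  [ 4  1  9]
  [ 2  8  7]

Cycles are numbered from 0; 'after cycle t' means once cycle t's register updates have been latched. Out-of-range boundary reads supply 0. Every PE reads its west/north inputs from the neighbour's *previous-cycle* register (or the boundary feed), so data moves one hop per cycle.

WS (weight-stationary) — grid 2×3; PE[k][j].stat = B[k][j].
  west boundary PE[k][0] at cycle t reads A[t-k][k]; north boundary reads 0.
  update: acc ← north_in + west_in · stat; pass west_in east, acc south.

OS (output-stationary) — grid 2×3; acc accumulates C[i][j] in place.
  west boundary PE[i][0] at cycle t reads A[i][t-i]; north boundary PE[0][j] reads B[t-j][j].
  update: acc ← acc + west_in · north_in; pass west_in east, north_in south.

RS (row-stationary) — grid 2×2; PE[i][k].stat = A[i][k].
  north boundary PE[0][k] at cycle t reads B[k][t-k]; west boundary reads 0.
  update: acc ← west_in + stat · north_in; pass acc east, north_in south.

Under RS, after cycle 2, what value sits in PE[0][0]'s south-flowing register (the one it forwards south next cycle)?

register = 9

RS (2×2). Following PE[0][0] plus its west/north inputs:
  after 0 — PE[0][0] acc=24, pass-E 24, pass-S 4
  after 1 — PE[0][0] acc=6, pass-E 6, pass-S 1
  after 2 — PE[0][0] acc=54, pass-E 54, pass-S 9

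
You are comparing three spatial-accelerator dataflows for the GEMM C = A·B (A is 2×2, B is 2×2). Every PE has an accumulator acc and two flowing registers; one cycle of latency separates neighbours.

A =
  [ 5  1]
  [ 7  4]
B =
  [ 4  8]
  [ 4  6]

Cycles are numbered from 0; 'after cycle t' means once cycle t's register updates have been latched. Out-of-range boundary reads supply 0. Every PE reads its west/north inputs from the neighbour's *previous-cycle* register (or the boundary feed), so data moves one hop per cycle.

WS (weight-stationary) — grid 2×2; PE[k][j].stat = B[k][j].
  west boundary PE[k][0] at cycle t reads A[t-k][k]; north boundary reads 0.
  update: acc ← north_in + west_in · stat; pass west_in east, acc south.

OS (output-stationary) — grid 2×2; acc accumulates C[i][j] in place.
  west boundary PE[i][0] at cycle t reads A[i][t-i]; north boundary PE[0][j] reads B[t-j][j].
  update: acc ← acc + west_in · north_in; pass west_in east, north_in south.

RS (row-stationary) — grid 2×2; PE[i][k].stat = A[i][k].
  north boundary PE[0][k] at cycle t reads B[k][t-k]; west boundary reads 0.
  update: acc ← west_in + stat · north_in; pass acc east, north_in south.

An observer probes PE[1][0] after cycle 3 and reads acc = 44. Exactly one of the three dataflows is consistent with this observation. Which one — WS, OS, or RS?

dataflow = OS

— WS: 2×2; PE[1][0] trace:
  @0  [1,0]  acc 0  |  →0  ↓0
  @1  [1,0]  acc 24  |  →1  ↓24
  @2  [1,0]  acc 44  |  →4  ↓44
  @3  [1,0]  acc 0  |  →0  ↓0
— OS: 2×2; PE[1][0] trace:
  @0  [1,0]  acc 0  |  →0  ↓0
  @1  [1,0]  acc 28  |  →7  ↓4
  @2  [1,0]  acc 44  |  →4  ↓4
  @3  [1,0]  acc 44  |  →0  ↓0
— RS: 2×2; PE[1][0] trace:
  @0  [1,0]  acc 0  |  →0  ↓0
  @1  [1,0]  acc 28  |  →28  ↓4
  @2  [1,0]  acc 56  |  →56  ↓8
  @3  [1,0]  acc 0  |  →0  ↓0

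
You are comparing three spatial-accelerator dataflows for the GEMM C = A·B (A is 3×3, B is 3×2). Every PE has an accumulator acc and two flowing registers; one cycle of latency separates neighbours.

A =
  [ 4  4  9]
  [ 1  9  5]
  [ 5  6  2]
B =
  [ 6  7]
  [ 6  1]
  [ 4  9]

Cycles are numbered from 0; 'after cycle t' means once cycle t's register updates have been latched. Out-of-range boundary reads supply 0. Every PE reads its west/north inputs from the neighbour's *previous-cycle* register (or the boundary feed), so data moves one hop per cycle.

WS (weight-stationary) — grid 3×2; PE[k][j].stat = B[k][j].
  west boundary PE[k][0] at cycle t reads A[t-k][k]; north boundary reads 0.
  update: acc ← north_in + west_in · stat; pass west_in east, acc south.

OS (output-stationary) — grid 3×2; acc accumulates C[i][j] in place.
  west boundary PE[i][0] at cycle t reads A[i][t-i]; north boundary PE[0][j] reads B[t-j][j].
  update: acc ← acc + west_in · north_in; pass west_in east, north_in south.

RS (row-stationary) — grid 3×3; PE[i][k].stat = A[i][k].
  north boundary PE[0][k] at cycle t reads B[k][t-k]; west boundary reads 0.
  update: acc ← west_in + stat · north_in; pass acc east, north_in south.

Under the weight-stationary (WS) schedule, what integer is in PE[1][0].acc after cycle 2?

PE[1][0].acc = 60

Tracing WS — 3×2 array, target PE[1][0]:
  [0] (0,0) acc=24 (h:4 v:24)
  [0] (1,0) acc=0 (h:0 v:0)
  [1] (0,0) acc=6 (h:1 v:6)
  [1] (1,0) acc=48 (h:4 v:48)
  [2] (0,0) acc=30 (h:5 v:30)
  [2] (1,0) acc=60 (h:9 v:60)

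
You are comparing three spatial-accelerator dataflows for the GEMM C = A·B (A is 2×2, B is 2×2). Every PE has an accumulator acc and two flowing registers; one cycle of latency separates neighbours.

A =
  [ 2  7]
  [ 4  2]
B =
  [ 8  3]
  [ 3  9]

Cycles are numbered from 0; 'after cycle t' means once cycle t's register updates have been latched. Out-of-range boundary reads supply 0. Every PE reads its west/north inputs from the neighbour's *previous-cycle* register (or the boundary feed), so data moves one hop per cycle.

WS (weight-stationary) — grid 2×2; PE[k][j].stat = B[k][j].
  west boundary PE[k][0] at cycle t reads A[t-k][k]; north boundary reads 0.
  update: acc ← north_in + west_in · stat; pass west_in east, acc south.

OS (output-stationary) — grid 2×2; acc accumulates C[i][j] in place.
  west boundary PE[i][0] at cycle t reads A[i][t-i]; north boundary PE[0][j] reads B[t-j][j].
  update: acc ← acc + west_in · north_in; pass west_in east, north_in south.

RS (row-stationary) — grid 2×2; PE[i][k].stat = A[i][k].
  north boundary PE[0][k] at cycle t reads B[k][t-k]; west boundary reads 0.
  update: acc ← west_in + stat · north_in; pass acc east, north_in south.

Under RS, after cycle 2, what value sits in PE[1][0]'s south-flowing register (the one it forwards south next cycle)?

register = 3

Tracing RS — 2×2 array, target PE[1][0]:
  after 0 — PE[0][0] acc=16, pass-E 16, pass-S 8
  after 0 — PE[1][0] acc=0, pass-E 0, pass-S 0
  after 1 — PE[0][0] acc=6, pass-E 6, pass-S 3
  after 1 — PE[1][0] acc=32, pass-E 32, pass-S 8
  after 2 — PE[0][0] acc=0, pass-E 0, pass-S 0
  after 2 — PE[1][0] acc=12, pass-E 12, pass-S 3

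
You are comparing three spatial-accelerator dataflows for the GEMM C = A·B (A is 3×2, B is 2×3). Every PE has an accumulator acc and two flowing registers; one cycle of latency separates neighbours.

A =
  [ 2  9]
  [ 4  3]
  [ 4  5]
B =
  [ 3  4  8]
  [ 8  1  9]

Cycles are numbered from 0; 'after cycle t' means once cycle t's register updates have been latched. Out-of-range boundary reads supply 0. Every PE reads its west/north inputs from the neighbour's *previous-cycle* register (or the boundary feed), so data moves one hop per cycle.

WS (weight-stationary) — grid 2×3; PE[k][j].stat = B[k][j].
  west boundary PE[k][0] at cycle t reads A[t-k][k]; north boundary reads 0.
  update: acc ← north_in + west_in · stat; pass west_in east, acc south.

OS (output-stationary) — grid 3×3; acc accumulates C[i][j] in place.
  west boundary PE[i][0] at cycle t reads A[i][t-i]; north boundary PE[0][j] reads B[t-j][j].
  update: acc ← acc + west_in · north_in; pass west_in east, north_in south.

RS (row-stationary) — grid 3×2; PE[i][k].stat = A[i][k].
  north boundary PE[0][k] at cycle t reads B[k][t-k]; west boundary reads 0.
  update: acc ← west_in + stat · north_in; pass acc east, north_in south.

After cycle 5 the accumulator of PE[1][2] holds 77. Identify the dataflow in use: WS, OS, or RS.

dataflow = WS

WS (2×3 grid), PE[1][2]:
  @0  [1,2]  acc 0  |  →0  ↓0
  @1  [1,2]  acc 0  |  →0  ↓0
  @2  [1,2]  acc 0  |  →0  ↓0
  @3  [1,2]  acc 97  |  →9  ↓97
  @4  [1,2]  acc 59  |  →3  ↓59
  @5  [1,2]  acc 77  |  →5  ↓77
OS (3×3 grid), PE[1][2]:
  @0  [1,2]  acc 0  |  →0  ↓0
  @1  [1,2]  acc 0  |  →0  ↓0
  @2  [1,2]  acc 0  |  →0  ↓0
  @3  [1,2]  acc 32  |  →4  ↓8
  @4  [1,2]  acc 59  |  →3  ↓9
  @5  [1,2]  acc 59  |  →0  ↓0
RS (3×2): PE[1][2] does not exist.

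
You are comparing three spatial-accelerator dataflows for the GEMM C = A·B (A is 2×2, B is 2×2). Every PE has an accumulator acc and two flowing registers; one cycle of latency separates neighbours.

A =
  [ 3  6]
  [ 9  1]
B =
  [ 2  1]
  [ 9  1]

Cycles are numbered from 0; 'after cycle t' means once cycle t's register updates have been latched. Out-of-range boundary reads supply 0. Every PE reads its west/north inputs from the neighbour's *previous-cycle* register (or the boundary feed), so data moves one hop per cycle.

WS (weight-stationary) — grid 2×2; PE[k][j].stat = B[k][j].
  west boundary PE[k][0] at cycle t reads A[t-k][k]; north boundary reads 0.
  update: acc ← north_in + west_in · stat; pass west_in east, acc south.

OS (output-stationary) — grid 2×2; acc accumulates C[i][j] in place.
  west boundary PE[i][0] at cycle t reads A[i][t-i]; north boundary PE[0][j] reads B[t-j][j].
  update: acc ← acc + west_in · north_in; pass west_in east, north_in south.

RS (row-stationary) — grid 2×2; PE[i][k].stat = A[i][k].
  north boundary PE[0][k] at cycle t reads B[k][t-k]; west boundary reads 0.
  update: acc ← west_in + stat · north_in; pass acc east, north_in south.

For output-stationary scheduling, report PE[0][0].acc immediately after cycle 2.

PE[0][0].acc = 60

OS on a 2×2 grid — tracing PE[0][0] and its feeders:
  c0 r0c0: 6 / 3 / 2
  c1 r0c0: 60 / 6 / 9
  c2 r0c0: 60 / 0 / 0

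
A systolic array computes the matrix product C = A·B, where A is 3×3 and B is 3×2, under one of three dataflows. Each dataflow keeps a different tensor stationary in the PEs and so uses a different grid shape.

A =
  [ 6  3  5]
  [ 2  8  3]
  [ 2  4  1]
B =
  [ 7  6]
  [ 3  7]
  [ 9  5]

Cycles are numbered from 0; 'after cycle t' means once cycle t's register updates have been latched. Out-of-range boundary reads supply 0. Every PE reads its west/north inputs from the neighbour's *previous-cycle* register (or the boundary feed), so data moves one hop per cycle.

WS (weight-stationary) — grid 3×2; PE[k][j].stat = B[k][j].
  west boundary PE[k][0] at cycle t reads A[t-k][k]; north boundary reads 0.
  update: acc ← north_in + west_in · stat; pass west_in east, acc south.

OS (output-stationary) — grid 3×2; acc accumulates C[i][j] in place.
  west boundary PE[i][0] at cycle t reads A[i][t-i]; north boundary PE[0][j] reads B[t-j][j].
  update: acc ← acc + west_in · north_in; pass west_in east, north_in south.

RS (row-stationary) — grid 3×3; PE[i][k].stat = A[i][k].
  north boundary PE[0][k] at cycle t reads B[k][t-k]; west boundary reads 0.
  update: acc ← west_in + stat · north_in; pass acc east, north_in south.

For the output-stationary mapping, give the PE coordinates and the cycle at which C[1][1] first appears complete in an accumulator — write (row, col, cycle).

(row, col, cycle) = (1, 1, 4)

OS — PE[1][1] is where C[1][1] collects:
  cycle 0: PE[1][1] → acc 0, east 0, south 0
  cycle 1: PE[1][1] → acc 0, east 0, south 0
  cycle 2: PE[1][1] → acc 12, east 2, south 6
  cycle 3: PE[1][1] → acc 68, east 8, south 7
  cycle 4: PE[1][1] → acc 83, east 3, south 5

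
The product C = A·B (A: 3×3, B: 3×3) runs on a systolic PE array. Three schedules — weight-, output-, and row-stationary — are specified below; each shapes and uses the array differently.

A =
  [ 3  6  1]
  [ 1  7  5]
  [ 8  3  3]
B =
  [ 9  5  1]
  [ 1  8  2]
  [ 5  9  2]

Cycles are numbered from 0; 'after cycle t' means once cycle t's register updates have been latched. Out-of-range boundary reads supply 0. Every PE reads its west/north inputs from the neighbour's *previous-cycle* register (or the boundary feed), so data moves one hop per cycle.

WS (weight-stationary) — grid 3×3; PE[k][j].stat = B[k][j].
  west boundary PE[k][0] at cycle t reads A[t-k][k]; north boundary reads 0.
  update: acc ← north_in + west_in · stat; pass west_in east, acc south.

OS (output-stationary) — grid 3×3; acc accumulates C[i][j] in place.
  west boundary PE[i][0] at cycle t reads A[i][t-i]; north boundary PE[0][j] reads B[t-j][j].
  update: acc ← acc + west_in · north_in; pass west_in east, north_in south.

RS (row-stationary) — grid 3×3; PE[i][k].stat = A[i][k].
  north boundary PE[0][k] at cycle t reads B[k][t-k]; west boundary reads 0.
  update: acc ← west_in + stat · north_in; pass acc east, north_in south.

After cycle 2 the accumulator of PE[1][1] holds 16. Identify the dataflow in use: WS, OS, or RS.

dataflow = RS

WS (3×3 grid), PE[1][1]:
  after 0 — PE[1][1] acc=0, pass-E 0, pass-S 0
  after 1 — PE[1][1] acc=0, pass-E 0, pass-S 0
  after 2 — PE[1][1] acc=63, pass-E 6, pass-S 63
OS (3×3 grid), PE[1][1]:
  after 0 — PE[1][1] acc=0, pass-E 0, pass-S 0
  after 1 — PE[1][1] acc=0, pass-E 0, pass-S 0
  after 2 — PE[1][1] acc=5, pass-E 1, pass-S 5
RS (3×3 grid), PE[1][1]:
  after 0 — PE[1][1] acc=0, pass-E 0, pass-S 0
  after 1 — PE[1][1] acc=0, pass-E 0, pass-S 0
  after 2 — PE[1][1] acc=16, pass-E 16, pass-S 1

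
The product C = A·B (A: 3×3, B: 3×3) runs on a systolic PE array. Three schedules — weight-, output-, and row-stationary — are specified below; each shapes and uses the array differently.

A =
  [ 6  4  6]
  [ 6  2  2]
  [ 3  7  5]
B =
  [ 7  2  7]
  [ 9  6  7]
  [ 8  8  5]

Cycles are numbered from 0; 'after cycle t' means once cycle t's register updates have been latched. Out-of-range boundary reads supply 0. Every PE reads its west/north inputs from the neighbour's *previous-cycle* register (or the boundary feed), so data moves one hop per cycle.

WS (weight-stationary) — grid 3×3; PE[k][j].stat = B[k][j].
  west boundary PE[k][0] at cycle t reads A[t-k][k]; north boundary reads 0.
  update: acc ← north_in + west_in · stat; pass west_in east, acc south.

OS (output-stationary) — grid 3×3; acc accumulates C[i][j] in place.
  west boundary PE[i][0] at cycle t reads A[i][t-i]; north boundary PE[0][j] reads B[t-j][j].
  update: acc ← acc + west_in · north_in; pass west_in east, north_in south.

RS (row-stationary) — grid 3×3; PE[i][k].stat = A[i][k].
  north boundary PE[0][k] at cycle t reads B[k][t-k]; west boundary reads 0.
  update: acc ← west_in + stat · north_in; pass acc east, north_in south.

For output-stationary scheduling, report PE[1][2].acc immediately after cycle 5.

PE[1][2].acc = 66

OS (3×3). Following PE[1][2] plus its west/north inputs:
  [0] (0,2) acc=0 (h:0 v:0)
  [0] (1,1) acc=0 (h:0 v:0)
  [0] (1,2) acc=0 (h:0 v:0)
  [1] (0,2) acc=0 (h:0 v:0)
  [1] (1,1) acc=0 (h:0 v:0)
  [1] (1,2) acc=0 (h:0 v:0)
  [2] (0,2) acc=42 (h:6 v:7)
  [2] (1,1) acc=12 (h:6 v:2)
  [2] (1,2) acc=0 (h:0 v:0)
  [3] (0,2) acc=70 (h:4 v:7)
  [3] (1,1) acc=24 (h:2 v:6)
  [3] (1,2) acc=42 (h:6 v:7)
  [4] (0,2) acc=100 (h:6 v:5)
  [4] (1,1) acc=40 (h:2 v:8)
  [4] (1,2) acc=56 (h:2 v:7)
  [5] (0,2) acc=100 (h:0 v:0)
  [5] (1,1) acc=40 (h:0 v:0)
  [5] (1,2) acc=66 (h:2 v:5)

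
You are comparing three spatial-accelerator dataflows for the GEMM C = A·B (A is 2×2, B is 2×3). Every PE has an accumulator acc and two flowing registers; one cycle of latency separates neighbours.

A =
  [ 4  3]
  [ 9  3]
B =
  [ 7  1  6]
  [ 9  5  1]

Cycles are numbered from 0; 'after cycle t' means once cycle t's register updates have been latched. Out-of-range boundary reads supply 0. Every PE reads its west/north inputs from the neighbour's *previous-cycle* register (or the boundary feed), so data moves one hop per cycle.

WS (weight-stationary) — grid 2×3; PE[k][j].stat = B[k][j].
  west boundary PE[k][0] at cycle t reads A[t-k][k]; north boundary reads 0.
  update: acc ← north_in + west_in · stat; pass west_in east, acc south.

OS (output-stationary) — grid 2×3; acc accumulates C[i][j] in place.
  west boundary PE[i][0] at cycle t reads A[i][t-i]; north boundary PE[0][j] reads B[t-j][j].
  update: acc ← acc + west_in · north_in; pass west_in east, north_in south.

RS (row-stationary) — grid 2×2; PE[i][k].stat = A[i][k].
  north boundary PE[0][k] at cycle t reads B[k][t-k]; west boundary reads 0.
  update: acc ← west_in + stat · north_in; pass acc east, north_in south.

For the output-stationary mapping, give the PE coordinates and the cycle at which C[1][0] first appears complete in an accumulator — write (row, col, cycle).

Under OS, C[1][0] lands at PE[1][0]:
  step 0 · PE1,0: acc=0; fwd→0 fwd↓0
  step 1 · PE1,0: acc=63; fwd→9 fwd↓7
  step 2 · PE1,0: acc=90; fwd→3 fwd↓9

(row, col, cycle) = (1, 0, 2)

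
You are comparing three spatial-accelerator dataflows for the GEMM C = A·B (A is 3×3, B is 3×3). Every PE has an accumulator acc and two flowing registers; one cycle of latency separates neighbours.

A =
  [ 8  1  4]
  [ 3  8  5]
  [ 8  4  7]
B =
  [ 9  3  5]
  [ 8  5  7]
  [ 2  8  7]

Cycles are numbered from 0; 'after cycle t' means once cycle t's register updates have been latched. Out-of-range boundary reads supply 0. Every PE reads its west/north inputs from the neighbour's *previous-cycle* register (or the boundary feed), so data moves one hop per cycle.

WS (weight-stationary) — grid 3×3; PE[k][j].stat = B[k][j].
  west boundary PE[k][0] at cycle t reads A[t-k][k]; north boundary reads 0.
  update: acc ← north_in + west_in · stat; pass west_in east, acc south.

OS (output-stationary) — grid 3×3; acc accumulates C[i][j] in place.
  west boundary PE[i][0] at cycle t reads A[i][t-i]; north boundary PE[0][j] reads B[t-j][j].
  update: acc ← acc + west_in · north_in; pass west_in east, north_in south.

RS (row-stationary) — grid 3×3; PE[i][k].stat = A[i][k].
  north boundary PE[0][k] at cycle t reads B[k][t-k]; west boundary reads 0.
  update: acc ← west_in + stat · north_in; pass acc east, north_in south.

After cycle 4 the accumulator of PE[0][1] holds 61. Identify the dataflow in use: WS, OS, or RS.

dataflow = OS

WS (3×3 grid), PE[0][1]:
  cycle 0: PE[0][1] → acc 0, east 0, south 0
  cycle 1: PE[0][1] → acc 24, east 8, south 24
  cycle 2: PE[0][1] → acc 9, east 3, south 9
  cycle 3: PE[0][1] → acc 24, east 8, south 24
  cycle 4: PE[0][1] → acc 0, east 0, south 0
OS (3×3 grid), PE[0][1]:
  cycle 0: PE[0][1] → acc 0, east 0, south 0
  cycle 1: PE[0][1] → acc 24, east 8, south 3
  cycle 2: PE[0][1] → acc 29, east 1, south 5
  cycle 3: PE[0][1] → acc 61, east 4, south 8
  cycle 4: PE[0][1] → acc 61, east 0, south 0
RS (3×3 grid), PE[0][1]:
  cycle 0: PE[0][1] → acc 0, east 0, south 0
  cycle 1: PE[0][1] → acc 80, east 80, south 8
  cycle 2: PE[0][1] → acc 29, east 29, south 5
  cycle 3: PE[0][1] → acc 47, east 47, south 7
  cycle 4: PE[0][1] → acc 0, east 0, south 0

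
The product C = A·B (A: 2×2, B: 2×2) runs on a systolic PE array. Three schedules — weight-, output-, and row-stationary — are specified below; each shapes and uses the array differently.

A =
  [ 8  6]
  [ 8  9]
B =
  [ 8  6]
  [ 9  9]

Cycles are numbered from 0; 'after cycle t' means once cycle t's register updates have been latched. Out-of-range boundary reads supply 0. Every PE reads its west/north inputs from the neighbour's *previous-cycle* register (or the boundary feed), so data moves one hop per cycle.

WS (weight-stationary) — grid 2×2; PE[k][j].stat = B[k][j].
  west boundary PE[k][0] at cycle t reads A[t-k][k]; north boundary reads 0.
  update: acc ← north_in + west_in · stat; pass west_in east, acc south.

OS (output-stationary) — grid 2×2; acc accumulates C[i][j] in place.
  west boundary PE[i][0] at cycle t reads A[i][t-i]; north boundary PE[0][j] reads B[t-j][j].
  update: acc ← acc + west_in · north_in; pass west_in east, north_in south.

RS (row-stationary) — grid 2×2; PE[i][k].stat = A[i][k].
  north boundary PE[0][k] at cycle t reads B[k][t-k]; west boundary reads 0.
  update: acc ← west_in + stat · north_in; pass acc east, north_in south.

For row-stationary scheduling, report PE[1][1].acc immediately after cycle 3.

PE[1][1].acc = 129

RS on a 2×2 grid — tracing PE[1][1] and its feeders:
  cycle 0: PE[0][1] → acc 0, east 0, south 0
  cycle 0: PE[1][0] → acc 0, east 0, south 0
  cycle 0: PE[1][1] → acc 0, east 0, south 0
  cycle 1: PE[0][1] → acc 118, east 118, south 9
  cycle 1: PE[1][0] → acc 64, east 64, south 8
  cycle 1: PE[1][1] → acc 0, east 0, south 0
  cycle 2: PE[0][1] → acc 102, east 102, south 9
  cycle 2: PE[1][0] → acc 48, east 48, south 6
  cycle 2: PE[1][1] → acc 145, east 145, south 9
  cycle 3: PE[0][1] → acc 0, east 0, south 0
  cycle 3: PE[1][0] → acc 0, east 0, south 0
  cycle 3: PE[1][1] → acc 129, east 129, south 9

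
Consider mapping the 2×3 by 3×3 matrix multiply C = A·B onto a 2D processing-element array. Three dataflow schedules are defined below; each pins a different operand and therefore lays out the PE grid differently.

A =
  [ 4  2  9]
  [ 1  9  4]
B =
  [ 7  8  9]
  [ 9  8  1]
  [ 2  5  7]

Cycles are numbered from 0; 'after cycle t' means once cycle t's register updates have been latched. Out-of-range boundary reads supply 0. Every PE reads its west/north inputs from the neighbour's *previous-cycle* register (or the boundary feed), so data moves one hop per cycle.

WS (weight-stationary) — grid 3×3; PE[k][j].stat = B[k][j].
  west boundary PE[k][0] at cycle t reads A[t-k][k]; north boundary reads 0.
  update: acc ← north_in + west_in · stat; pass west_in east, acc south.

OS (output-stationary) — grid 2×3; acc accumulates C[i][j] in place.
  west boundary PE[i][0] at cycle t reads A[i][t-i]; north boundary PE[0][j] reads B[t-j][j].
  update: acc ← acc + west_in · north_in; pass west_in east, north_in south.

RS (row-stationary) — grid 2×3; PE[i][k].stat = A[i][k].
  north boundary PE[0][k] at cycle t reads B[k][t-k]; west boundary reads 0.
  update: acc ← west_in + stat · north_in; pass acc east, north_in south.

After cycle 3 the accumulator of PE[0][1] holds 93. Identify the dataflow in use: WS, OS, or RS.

WS [3×3] PE[0][1] across cycles:
  c0 r0c1: 0 / 0 / 0
  c1 r0c1: 32 / 4 / 32
  c2 r0c1: 8 / 1 / 8
  c3 r0c1: 0 / 0 / 0
OS [2×3] PE[0][1] across cycles:
  c0 r0c1: 0 / 0 / 0
  c1 r0c1: 32 / 4 / 8
  c2 r0c1: 48 / 2 / 8
  c3 r0c1: 93 / 9 / 5
RS [2×3] PE[0][1] across cycles:
  c0 r0c1: 0 / 0 / 0
  c1 r0c1: 46 / 46 / 9
  c2 r0c1: 48 / 48 / 8
  c3 r0c1: 38 / 38 / 1

dataflow = OS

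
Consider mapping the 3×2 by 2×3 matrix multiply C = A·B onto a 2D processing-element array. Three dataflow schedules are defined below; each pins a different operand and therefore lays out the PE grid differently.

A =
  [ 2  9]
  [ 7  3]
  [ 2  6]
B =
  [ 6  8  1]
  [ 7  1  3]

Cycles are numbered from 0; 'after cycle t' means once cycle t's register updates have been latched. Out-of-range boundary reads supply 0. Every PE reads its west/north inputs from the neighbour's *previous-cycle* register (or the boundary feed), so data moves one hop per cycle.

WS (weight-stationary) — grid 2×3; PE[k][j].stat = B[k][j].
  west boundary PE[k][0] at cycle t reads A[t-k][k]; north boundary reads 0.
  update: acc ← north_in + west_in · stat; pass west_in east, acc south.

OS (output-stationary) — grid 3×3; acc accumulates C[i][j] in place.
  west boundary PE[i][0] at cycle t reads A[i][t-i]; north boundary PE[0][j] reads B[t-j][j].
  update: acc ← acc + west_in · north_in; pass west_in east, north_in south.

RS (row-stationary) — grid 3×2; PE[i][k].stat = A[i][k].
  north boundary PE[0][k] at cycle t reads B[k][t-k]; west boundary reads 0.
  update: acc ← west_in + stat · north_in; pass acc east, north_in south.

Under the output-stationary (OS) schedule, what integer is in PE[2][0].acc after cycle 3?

OS 3×3: PE[2][0] cycle-by-cycle (with neighbour feeds):
  [0] (1,0) acc=0 (h:0 v:0)
  [0] (2,0) acc=0 (h:0 v:0)
  [1] (1,0) acc=42 (h:7 v:6)
  [1] (2,0) acc=0 (h:0 v:0)
  [2] (1,0) acc=63 (h:3 v:7)
  [2] (2,0) acc=12 (h:2 v:6)
  [3] (1,0) acc=63 (h:0 v:0)
  [3] (2,0) acc=54 (h:6 v:7)

PE[2][0].acc = 54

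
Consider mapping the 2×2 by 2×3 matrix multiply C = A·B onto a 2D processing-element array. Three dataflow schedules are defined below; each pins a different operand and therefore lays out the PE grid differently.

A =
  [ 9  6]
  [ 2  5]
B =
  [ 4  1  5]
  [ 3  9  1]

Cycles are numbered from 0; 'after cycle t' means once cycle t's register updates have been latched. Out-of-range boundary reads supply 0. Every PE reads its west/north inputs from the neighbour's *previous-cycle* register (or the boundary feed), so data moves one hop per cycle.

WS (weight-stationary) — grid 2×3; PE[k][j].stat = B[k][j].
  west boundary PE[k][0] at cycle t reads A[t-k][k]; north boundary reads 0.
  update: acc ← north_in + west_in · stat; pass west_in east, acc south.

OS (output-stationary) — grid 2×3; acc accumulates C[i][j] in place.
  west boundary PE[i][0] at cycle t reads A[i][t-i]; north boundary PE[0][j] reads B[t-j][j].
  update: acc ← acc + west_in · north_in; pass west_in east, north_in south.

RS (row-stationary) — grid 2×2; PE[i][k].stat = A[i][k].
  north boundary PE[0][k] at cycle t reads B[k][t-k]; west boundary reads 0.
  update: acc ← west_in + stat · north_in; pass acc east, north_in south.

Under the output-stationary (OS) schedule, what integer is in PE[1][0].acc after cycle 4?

PE[1][0].acc = 23

Tracing OS — 2×3 array, target PE[1][0]:
  @0  [0,0]  acc 36  |  →9  ↓4
  @0  [1,0]  acc 0  |  →0  ↓0
  @1  [0,0]  acc 54  |  →6  ↓3
  @1  [1,0]  acc 8  |  →2  ↓4
  @2  [0,0]  acc 54  |  →0  ↓0
  @2  [1,0]  acc 23  |  →5  ↓3
  @3  [0,0]  acc 54  |  →0  ↓0
  @3  [1,0]  acc 23  |  →0  ↓0
  @4  [0,0]  acc 54  |  →0  ↓0
  @4  [1,0]  acc 23  |  →0  ↓0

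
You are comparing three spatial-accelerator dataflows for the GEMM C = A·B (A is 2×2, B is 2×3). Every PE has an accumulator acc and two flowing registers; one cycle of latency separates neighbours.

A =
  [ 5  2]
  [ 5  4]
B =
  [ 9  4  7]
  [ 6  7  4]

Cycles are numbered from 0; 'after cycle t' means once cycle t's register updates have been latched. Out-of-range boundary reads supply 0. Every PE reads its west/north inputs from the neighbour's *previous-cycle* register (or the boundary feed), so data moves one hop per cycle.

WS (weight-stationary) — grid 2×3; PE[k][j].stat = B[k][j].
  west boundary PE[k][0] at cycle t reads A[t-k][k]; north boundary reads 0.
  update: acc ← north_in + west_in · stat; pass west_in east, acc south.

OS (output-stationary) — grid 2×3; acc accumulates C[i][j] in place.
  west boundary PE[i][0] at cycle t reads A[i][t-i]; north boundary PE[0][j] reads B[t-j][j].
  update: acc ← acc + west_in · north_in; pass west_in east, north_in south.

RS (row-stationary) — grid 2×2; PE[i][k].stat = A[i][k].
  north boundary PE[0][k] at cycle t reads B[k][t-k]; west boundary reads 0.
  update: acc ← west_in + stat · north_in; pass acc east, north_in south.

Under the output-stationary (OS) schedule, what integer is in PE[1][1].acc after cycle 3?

PE[1][1].acc = 48

OS on a 2×3 grid — tracing PE[1][1] and its feeders:
  t=0 PE[0][1]: acc=0 h=0 v=0
  t=0 PE[1][0]: acc=0 h=0 v=0
  t=0 PE[1][1]: acc=0 h=0 v=0
  t=1 PE[0][1]: acc=20 h=5 v=4
  t=1 PE[1][0]: acc=45 h=5 v=9
  t=1 PE[1][1]: acc=0 h=0 v=0
  t=2 PE[0][1]: acc=34 h=2 v=7
  t=2 PE[1][0]: acc=69 h=4 v=6
  t=2 PE[1][1]: acc=20 h=5 v=4
  t=3 PE[0][1]: acc=34 h=0 v=0
  t=3 PE[1][0]: acc=69 h=0 v=0
  t=3 PE[1][1]: acc=48 h=4 v=7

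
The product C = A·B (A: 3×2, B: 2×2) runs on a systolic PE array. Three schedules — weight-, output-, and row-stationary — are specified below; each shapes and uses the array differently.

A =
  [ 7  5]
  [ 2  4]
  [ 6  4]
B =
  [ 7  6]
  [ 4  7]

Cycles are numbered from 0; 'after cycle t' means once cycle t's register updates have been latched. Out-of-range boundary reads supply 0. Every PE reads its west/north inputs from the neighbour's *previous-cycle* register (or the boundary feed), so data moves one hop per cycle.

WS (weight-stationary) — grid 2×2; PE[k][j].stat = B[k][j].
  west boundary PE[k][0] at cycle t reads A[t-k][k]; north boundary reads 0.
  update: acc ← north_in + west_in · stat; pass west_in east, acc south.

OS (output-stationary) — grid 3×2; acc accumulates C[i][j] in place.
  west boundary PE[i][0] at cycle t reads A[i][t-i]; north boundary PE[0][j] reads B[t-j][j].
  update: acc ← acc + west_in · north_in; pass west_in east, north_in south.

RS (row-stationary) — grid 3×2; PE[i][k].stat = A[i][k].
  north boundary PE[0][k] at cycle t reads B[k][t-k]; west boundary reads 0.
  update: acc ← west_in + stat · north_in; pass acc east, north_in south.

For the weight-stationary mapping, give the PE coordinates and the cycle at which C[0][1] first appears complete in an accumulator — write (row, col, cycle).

(row, col, cycle) = (1, 1, 2)

WS: C[0][1] accumulates in PE[1][1]:
  cycle 0: PE[1][1] → acc 0, east 0, south 0
  cycle 1: PE[1][1] → acc 0, east 0, south 0
  cycle 2: PE[1][1] → acc 77, east 5, south 77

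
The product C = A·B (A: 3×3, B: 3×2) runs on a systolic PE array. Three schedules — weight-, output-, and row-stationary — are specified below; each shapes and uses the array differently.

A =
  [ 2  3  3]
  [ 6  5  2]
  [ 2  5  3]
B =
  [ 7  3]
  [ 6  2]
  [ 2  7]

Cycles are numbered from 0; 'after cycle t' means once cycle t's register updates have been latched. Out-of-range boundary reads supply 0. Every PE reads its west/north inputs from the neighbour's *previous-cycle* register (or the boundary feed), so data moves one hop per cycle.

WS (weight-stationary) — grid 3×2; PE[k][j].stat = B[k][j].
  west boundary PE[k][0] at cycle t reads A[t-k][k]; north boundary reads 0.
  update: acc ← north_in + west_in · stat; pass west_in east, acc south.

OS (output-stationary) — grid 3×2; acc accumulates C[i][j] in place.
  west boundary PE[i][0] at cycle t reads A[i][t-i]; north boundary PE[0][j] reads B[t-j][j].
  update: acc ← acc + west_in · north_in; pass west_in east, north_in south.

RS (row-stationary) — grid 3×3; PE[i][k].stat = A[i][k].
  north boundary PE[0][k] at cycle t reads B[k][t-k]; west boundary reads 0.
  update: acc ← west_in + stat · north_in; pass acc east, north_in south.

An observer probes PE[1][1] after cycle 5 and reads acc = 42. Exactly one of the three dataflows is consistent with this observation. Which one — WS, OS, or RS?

— WS: 3×2; PE[1][1] trace:
  after 0 — PE[1][1] acc=0, pass-E 0, pass-S 0
  after 1 — PE[1][1] acc=0, pass-E 0, pass-S 0
  after 2 — PE[1][1] acc=12, pass-E 3, pass-S 12
  after 3 — PE[1][1] acc=28, pass-E 5, pass-S 28
  after 4 — PE[1][1] acc=16, pass-E 5, pass-S 16
  after 5 — PE[1][1] acc=0, pass-E 0, pass-S 0
— OS: 3×2; PE[1][1] trace:
  after 0 — PE[1][1] acc=0, pass-E 0, pass-S 0
  after 1 — PE[1][1] acc=0, pass-E 0, pass-S 0
  after 2 — PE[1][1] acc=18, pass-E 6, pass-S 3
  after 3 — PE[1][1] acc=28, pass-E 5, pass-S 2
  after 4 — PE[1][1] acc=42, pass-E 2, pass-S 7
  after 5 — PE[1][1] acc=42, pass-E 0, pass-S 0
— RS: 3×3; PE[1][1] trace:
  after 0 — PE[1][1] acc=0, pass-E 0, pass-S 0
  after 1 — PE[1][1] acc=0, pass-E 0, pass-S 0
  after 2 — PE[1][1] acc=72, pass-E 72, pass-S 6
  after 3 — PE[1][1] acc=28, pass-E 28, pass-S 2
  after 4 — PE[1][1] acc=0, pass-E 0, pass-S 0
  after 5 — PE[1][1] acc=0, pass-E 0, pass-S 0

dataflow = OS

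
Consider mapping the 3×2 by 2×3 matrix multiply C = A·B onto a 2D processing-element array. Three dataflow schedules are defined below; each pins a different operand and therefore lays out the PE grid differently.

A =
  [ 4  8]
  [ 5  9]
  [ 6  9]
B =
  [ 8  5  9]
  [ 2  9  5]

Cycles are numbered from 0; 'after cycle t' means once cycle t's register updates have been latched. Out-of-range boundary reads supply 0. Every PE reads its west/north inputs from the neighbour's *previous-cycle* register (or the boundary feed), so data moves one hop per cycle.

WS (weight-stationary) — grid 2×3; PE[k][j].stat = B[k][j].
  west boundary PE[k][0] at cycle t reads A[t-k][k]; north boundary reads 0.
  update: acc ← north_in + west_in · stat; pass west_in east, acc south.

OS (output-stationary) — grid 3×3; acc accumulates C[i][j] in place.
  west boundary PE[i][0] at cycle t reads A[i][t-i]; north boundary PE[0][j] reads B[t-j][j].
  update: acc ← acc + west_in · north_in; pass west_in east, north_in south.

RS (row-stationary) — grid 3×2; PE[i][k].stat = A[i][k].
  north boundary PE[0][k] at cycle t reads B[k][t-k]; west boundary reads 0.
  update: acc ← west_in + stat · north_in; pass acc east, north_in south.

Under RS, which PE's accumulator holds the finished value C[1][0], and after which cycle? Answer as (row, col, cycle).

(row, col, cycle) = (1, 1, 2)

RS: C[1][0] accumulates in PE[1][1]:
  0: (1,1).acc=0  regs=<0,0>
  1: (1,1).acc=0  regs=<0,0>
  2: (1,1).acc=58  regs=<58,2>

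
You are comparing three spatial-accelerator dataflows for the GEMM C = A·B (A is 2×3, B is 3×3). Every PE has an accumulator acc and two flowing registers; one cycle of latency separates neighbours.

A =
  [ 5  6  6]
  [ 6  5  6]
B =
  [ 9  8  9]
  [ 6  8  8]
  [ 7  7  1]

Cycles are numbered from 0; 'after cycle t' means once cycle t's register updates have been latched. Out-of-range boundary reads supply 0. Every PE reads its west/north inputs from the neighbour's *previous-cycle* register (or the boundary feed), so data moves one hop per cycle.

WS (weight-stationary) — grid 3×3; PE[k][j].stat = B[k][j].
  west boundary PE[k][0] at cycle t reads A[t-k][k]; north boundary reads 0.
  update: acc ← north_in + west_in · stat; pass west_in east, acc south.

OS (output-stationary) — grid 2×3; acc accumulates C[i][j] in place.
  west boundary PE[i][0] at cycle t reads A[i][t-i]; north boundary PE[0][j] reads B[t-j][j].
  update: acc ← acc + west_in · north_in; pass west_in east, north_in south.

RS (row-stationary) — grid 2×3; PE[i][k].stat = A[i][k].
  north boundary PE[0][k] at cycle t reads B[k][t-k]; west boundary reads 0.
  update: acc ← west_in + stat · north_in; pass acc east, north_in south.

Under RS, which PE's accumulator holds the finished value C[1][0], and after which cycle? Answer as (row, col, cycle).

RS: C[1][0] accumulates in PE[1][2]:
  @0  [1,2]  acc 0  |  →0  ↓0
  @1  [1,2]  acc 0  |  →0  ↓0
  @2  [1,2]  acc 0  |  →0  ↓0
  @3  [1,2]  acc 126  |  →126  ↓7

(row, col, cycle) = (1, 2, 3)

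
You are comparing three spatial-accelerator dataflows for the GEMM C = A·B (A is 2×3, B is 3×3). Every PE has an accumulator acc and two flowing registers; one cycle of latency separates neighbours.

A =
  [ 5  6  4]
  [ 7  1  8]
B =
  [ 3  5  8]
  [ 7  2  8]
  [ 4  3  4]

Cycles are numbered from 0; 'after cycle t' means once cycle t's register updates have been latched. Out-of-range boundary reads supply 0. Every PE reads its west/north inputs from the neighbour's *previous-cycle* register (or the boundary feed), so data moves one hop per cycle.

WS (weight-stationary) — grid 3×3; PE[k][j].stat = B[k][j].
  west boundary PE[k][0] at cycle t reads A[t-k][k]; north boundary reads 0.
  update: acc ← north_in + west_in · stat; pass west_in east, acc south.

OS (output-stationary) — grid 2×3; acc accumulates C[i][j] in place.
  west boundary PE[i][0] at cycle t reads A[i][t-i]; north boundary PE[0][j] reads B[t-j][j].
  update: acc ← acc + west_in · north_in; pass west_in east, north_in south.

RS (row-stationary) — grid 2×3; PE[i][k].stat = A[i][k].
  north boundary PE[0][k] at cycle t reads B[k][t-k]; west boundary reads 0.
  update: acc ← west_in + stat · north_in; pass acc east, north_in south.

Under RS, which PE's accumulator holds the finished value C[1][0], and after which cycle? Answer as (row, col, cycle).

(row, col, cycle) = (1, 2, 3)

RS: C[1][0] accumulates in PE[1][2]:
  cycle 0: PE[1][2] → acc 0, east 0, south 0
  cycle 1: PE[1][2] → acc 0, east 0, south 0
  cycle 2: PE[1][2] → acc 0, east 0, south 0
  cycle 3: PE[1][2] → acc 60, east 60, south 4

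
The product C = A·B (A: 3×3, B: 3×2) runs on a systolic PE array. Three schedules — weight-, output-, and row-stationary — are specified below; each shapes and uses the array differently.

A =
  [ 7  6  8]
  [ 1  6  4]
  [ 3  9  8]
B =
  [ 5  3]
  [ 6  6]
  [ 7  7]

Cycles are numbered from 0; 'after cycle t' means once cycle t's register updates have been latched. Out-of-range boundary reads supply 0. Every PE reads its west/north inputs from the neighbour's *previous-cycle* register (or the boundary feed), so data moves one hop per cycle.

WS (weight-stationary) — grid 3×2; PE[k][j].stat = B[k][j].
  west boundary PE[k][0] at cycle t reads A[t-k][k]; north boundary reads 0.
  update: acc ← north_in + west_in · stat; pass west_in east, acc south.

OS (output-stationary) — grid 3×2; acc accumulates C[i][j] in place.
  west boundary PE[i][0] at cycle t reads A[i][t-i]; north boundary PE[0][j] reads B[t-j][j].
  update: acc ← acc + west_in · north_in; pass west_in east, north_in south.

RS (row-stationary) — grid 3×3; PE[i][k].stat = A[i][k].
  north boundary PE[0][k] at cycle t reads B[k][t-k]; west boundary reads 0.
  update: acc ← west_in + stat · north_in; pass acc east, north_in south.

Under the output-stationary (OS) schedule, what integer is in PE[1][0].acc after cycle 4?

OS on a 3×2 grid — tracing PE[1][0] and its feeders:
  step 0 · PE0,0: acc=35; fwd→7 fwd↓5
  step 0 · PE1,0: acc=0; fwd→0 fwd↓0
  step 1 · PE0,0: acc=71; fwd→6 fwd↓6
  step 1 · PE1,0: acc=5; fwd→1 fwd↓5
  step 2 · PE0,0: acc=127; fwd→8 fwd↓7
  step 2 · PE1,0: acc=41; fwd→6 fwd↓6
  step 3 · PE0,0: acc=127; fwd→0 fwd↓0
  step 3 · PE1,0: acc=69; fwd→4 fwd↓7
  step 4 · PE0,0: acc=127; fwd→0 fwd↓0
  step 4 · PE1,0: acc=69; fwd→0 fwd↓0

PE[1][0].acc = 69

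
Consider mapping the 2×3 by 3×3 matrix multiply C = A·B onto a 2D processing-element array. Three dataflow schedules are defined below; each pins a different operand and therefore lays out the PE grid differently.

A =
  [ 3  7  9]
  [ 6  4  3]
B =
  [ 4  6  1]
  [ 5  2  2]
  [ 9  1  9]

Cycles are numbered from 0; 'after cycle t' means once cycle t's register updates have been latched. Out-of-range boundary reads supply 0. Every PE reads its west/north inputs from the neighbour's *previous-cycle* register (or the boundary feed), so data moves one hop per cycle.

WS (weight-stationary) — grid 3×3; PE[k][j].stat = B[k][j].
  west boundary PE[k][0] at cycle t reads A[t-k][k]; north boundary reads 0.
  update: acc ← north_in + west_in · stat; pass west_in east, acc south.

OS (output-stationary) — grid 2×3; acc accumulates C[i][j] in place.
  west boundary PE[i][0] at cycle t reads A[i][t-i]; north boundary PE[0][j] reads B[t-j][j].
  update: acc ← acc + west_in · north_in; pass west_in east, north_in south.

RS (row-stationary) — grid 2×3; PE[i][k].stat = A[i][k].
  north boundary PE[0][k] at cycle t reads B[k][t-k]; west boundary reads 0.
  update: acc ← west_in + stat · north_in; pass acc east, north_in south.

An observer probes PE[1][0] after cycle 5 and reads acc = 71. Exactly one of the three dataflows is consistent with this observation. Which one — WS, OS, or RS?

WS [3×3] PE[1][0] across cycles:
  @0  [1,0]  acc 0  |  →0  ↓0
  @1  [1,0]  acc 47  |  →7  ↓47
  @2  [1,0]  acc 44  |  →4  ↓44
  @3  [1,0]  acc 0  |  →0  ↓0
  @4  [1,0]  acc 0  |  →0  ↓0
  @5  [1,0]  acc 0  |  →0  ↓0
OS [2×3] PE[1][0] across cycles:
  @0  [1,0]  acc 0  |  →0  ↓0
  @1  [1,0]  acc 24  |  →6  ↓4
  @2  [1,0]  acc 44  |  →4  ↓5
  @3  [1,0]  acc 71  |  →3  ↓9
  @4  [1,0]  acc 71  |  →0  ↓0
  @5  [1,0]  acc 71  |  →0  ↓0
RS [2×3] PE[1][0] across cycles:
  @0  [1,0]  acc 0  |  →0  ↓0
  @1  [1,0]  acc 24  |  →24  ↓4
  @2  [1,0]  acc 36  |  →36  ↓6
  @3  [1,0]  acc 6  |  →6  ↓1
  @4  [1,0]  acc 0  |  →0  ↓0
  @5  [1,0]  acc 0  |  →0  ↓0

dataflow = OS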